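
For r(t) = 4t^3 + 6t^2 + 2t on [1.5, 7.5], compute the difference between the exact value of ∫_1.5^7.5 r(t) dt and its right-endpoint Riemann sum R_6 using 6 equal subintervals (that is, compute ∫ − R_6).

-1065

Exact integral: ∫_1.5^7.5 r(t) dt = 4050.
R_6 = 5115.
Error = 4050 − 5115 = -1065.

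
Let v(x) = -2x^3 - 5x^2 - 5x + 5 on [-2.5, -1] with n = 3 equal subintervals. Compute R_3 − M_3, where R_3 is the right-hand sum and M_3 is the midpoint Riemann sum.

R_3 = 13.
M_3 = 15.109375.
R_3 − M_3 = -2.109375.

-2.109375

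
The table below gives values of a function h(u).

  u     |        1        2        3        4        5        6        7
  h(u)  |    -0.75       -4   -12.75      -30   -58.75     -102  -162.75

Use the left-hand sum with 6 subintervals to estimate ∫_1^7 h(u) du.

-208.25

Δu = 1.
Sum = 1·[(-0.75) + (-4) + (-12.75) + (-30) + (-58.75) + (-102)] = -208.25.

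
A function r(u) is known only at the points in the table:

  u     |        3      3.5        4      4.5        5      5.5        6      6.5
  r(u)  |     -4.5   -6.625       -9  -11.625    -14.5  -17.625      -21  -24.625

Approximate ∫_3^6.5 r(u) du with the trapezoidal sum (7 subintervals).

Δu = 0.5.
T_7 = (0.5/2)·[(-4.5) + 2·(-6.625) + 2·(-9) + 2·(-11.625) + 2·(-14.5) + 2·(-17.625) + 2·(-21) + (-24.625)] = -47.46875.

-47.46875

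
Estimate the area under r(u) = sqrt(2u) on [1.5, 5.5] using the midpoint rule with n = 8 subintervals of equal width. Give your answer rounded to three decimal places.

10.432

Δu = (5.5 − 1.5)/8 = 0.5.
Midpoints: 1.75, 2.25, 2.75, 3.25, 3.75, 4.25, 4.75, 5.25.
r(1.75) ≈ 1.871, r(2.25) ≈ 2.121, r(2.75) ≈ 2.345, r(3.25) ≈ 2.550, r(3.75) ≈ 2.739, r(4.25) ≈ 2.915, r(4.75) ≈ 3.082, r(5.25) ≈ 3.240.
Sum = Δu · [r(1.75) + r(2.25) + r(2.75) + ...].
Sum ≈ 10.432.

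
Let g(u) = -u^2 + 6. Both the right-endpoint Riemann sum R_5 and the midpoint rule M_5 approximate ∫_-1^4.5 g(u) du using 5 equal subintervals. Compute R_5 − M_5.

R_5 = -9.405.
M_5 = 2.84625.
R_5 − M_5 = -12.25125.

-12.25125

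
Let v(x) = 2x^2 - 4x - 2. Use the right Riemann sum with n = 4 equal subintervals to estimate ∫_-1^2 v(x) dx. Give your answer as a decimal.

-7.6875

Δx = (2 − (-1))/4 = 0.75.
Right endpoints: -0.25, 0.5, 1.25, 2.
v(-0.25) = -0.875, v(0.5) = -3.5, v(1.25) = -3.875, v(2) = -2.
Sum = Δx · [v(-0.25) + v(0.5) + v(1.25) + v(2)].
Sum = -7.6875.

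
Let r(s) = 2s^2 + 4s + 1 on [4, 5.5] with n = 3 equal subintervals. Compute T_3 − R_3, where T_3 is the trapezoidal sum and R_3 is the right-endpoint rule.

T_3 = 98.375.
R_3 = 107.
T_3 − R_3 = -8.625.

-8.625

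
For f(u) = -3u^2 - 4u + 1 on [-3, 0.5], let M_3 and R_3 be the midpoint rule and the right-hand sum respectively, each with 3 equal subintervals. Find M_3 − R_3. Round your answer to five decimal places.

M_3 ≈ -4.9340278.
R_3 ≈ -1.3611111.
M_3 − R_3 ≈ -3.57292.

-3.57292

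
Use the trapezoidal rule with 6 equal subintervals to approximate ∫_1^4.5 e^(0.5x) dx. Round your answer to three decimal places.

Δx = (4.5 − 1)/6 = 7/12.
f(1) ≈ 1.649, f(19/12) ≈ 2.207, f(13/6) ≈ 2.955, f(2.75) ≈ 3.955, f(10/3) ≈ 5.294, f(47/12) ≈ 7.088, f(4.5) ≈ 9.488.
T_6 = (Δx/2)·[f(x_0) + 2f(x_1) + ... + 2f(x_{5}) + f(x_6)].
Sum ≈ 15.789.

15.789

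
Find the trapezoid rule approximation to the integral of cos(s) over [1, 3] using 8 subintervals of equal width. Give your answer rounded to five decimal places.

-0.69670

Δs = (3 − 1)/8 = 0.25.
f(1) ≈ 0.54030, f(1.25) ≈ 0.31532, f(1.5) ≈ 0.07074, f(1.75) ≈ -0.17825, f(2) ≈ -0.41615, f(2.25) ≈ -0.62817, f(2.5) ≈ -0.80114, f(2.75) ≈ -0.92430, f(3) ≈ -0.98999.
T_8 = (Δs/2)·[f(s_0) + 2f(s_1) + ... + 2f(s_{7}) + f(s_8)].
Sum ≈ -0.69670.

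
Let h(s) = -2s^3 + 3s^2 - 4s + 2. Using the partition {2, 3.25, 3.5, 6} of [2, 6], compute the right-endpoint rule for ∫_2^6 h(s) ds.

Subinterval widths: 1.25, 0.25, 2.5.
Right endpoints: 3.25, 3.5, 6.
h(3.25) = -47.96875, h(3.5) = -61, h(6) = -346.
Sum = Σ Δs_i · h(s_i).
Sum = -940.2109375.

-940.2109375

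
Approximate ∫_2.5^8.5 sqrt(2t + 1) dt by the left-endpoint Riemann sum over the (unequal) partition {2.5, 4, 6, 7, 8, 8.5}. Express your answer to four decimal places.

19.2143

Subinterval widths: 1.5, 2, 1, 1, 0.5.
Left endpoints: 2.5, 4, 6, 7, 8.
f(2.5) ≈ 2.4495, f(4) ≈ 3.0000, f(6) ≈ 3.6056, f(7) ≈ 3.8730, f(8) ≈ 4.1231.
Sum = Σ Δt_i · f(t_i).
Sum ≈ 19.2143.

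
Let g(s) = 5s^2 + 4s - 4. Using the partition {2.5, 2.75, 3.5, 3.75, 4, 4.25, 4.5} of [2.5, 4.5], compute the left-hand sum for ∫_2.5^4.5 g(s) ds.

129.890625

Subinterval widths: 0.25, 0.75, 0.25, 0.25, 0.25, 0.25.
Left endpoints: 2.5, 2.75, 3.5, 3.75, 4, 4.25.
g(2.5) = 37.25, g(2.75) = 44.8125, g(3.5) = 71.25, g(3.75) = 81.3125, g(4) = 92, g(4.25) = 103.3125.
Sum = Σ Δs_i · g(s_i).
Sum = 129.890625.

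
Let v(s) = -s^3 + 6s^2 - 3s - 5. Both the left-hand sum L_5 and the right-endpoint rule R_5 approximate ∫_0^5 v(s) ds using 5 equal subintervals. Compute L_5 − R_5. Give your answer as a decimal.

-10

L_5 = 25.
R_5 = 35.
L_5 − R_5 = -10.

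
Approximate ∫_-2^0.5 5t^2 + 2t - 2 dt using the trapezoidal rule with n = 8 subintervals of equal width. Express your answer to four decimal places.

Δt = (0.5 − (-2))/8 = 0.3125.
f(-2) = 14, f(-1.6875) = 8.86328125, f(-1.375) = 4.703125, f(-1.0625) = 1.51953125, f(-0.75) = -0.6875, f(-0.4375) = -1.91796875, f(-0.125) = -2.171875, f(0.1875) = -1.44921875, f(0.5) = 0.25.
T_8 = (Δt/2)·[f(t_0) + 2f(t_1) + ... + 2f(t_{7}) + f(t_8)].
Sum ≈ 4.9951.

4.9951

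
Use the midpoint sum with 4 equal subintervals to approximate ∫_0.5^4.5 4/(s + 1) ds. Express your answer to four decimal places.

Δs = (4.5 − 0.5)/4 = 1.
Midpoints: 1, 2, 3, 4.
f(1) = 2, f(2) = 4/3, f(3) = 1, f(4) = 0.8.
Sum = Δs · [f(1) + f(2) + f(3) + f(4)].
Sum ≈ 5.1333.

5.1333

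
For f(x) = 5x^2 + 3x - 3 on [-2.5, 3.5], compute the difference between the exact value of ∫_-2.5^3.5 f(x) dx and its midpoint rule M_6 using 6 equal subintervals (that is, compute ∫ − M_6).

Exact integral: ∫_-2.5^3.5 f(x) dx = 88.5.
M_6 = 86.
Error = 88.5 − 86 = 2.5.

2.5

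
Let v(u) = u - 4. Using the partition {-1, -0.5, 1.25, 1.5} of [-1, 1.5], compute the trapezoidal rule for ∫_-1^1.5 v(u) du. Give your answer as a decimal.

Subinterval widths: 0.5, 1.75, 0.25.
v(-1) = -5, v(-0.5) = -4.5, v(1.25) = -2.75, v(1.5) = -2.5.
On each subinterval the trapezoid contributes (Δu_i/2)·[v(u_{i-1}) + v(u_i)].
Sum = -9.375.

-9.375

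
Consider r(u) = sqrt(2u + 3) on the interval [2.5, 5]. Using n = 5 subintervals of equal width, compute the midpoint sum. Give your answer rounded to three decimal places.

Δu = (5 − 2.5)/5 = 0.5.
Midpoints: 2.75, 3.25, 3.75, 4.25, 4.75.
r(2.75) ≈ 2.915, r(3.25) ≈ 3.082, r(3.75) ≈ 3.240, r(4.25) ≈ 3.391, r(4.75) ≈ 3.536.
Sum = Δu · [r(2.75) + r(3.25) + r(3.75) + r(4.25) + r(4.75)].
Sum ≈ 8.082.

8.082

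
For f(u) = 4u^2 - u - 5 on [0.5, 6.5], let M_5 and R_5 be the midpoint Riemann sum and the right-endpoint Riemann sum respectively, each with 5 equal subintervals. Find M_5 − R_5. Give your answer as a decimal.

-105.84

M_5 = 312.12.
R_5 = 417.96.
M_5 − R_5 = -105.84.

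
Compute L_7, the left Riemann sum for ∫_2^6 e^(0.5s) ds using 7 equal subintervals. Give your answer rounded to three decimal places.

30.008

Δs = (6 − 2)/7 = 4/7.
Left endpoints: 2, 18/7, 22/7, 26/7, 30/7, 34/7, 38/7.
f(2) ≈ 2.718, f(18/7) ≈ 3.617, f(22/7) ≈ 4.814, f(26/7) ≈ 6.405, f(30/7) ≈ 8.524, f(34/7) ≈ 11.343, f(38/7) ≈ 15.094.
Sum = Δs · [f(2) + f(18/7) + f(22/7) + ...].
Sum ≈ 30.008.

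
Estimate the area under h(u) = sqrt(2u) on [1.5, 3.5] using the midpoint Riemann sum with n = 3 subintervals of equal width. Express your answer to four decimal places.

Δu = (3.5 − 1.5)/3 = 2/3.
Midpoints: 11/6, 2.5, 19/6.
h(11/6) ≈ 1.9149, h(2.5) ≈ 2.2361, h(19/6) ≈ 2.5166.
Sum = Δu · [h(11/6) + h(2.5) + h(19/6)].
Sum ≈ 4.4450.

4.4450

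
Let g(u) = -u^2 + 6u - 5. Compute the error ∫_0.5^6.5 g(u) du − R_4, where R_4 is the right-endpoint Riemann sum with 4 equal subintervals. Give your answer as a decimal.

Exact integral: ∫_0.5^6.5 g(u) du = 4.5.
R_4 = -2.25.
Error = 4.5 − (-2.25) = 6.75.

6.75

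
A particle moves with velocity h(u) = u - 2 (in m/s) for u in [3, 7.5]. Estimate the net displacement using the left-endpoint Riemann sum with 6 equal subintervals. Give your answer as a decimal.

Δu = (7.5 − 3)/6 = 0.75.
Left endpoints: 3, 3.75, 4.5, 5.25, 6, 6.75.
h(3) = 1, h(3.75) = 1.75, h(4.5) = 2.5, h(5.25) = 3.25, h(6) = 4, h(6.75) = 4.75.
Sum = Δu · [h(3) + h(3.75) + h(4.5) + ...].
Sum = 12.9375.

12.9375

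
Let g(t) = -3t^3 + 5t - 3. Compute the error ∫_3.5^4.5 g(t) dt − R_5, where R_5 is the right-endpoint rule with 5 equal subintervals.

14.215

Exact integral: ∫_3.5^4.5 g(t) dt = -178.
R_5 = -192.215.
Error = -178 − (-192.215) = 14.215.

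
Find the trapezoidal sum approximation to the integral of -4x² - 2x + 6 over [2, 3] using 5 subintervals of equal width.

Δx = (3 − 2)/5 = 0.2.
f(2) = -14, f(2.2) = -17.76, f(2.4) = -21.84, f(2.6) = -26.24, f(2.8) = -30.96, f(3) = -36.
T_5 = (Δx/2)·[f(x_0) + 2f(x_1) + ... + 2f(x_{4}) + f(x_5)].
Sum = -24.36.

-24.36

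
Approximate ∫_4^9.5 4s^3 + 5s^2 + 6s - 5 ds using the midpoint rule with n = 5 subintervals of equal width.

Δs = (9.5 − 4)/5 = 1.1.
Midpoints: 4.55, 5.65, 6.75, 7.85, 8.95.
f(4.55) = 502.598, f(5.65) = 909.961, f(6.75) = 1493.5, f(7.85) = 2285.159, f(8.95) = 3316.882.
Sum = Δs · [f(4.55) + f(5.65) + f(6.75) + f(7.85) + f(8.95)].
Sum = 9358.91.

9358.91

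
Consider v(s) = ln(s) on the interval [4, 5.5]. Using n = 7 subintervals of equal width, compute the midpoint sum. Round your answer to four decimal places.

Δs = (5.5 − 4)/7 = 3/14.
Midpoints: 115/28, 121/28, 127/28, 4.75, 139/28, 145/28, 151/28.
v(115/28) ≈ 1.4127, v(121/28) ≈ 1.4636, v(127/28) ≈ 1.5120, v(4.75) ≈ 1.5581, v(139/28) ≈ 1.6023, v(145/28) ≈ 1.6445, v(151/28) ≈ 1.6851.
Sum = Δs · [v(115/28) + v(121/28) + v(127/28) + ...].
Sum ≈ 2.3311.

2.3311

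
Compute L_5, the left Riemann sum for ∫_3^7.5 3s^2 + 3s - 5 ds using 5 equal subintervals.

375.21

Δs = (7.5 − 3)/5 = 0.9.
Left endpoints: 3, 3.9, 4.8, 5.7, 6.6.
f(3) = 31, f(3.9) = 52.33, f(4.8) = 78.52, f(5.7) = 109.57, f(6.6) = 145.48.
Sum = Δs · [f(3) + f(3.9) + f(4.8) + f(5.7) + f(6.6)].
Sum = 375.21.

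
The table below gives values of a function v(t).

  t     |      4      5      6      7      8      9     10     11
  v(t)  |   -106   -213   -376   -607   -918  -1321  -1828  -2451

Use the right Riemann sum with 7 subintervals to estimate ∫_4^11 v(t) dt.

Δt = 1.
Sum = 1·[(-213) + (-376) + (-607) + (-918) + (-1321) + (-1828) + (-2451)] = -7714.

-7714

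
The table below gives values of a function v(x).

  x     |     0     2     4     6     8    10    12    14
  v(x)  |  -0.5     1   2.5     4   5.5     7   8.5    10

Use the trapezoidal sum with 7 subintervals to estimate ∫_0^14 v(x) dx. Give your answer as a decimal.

66.5

Δx = 2.
T_7 = (2/2)·[(-0.5) + 2·1 + 2·2.5 + 2·4 + 2·5.5 + 2·7 + 2·8.5 + 10] = 66.5.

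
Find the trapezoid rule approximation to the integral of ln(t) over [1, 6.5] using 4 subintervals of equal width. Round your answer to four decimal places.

6.5406

Δt = (6.5 − 1)/4 = 1.375.
f(1) ≈ 0.0000, f(2.375) ≈ 0.8650, f(3.75) ≈ 1.3218, f(5.125) ≈ 1.6341, f(6.5) ≈ 1.8718.
T_4 = (Δt/2)·[f(t_0) + 2f(t_1) + 2f(t_2) + 2f(t_3) + f(t_4)].
Sum ≈ 6.5406.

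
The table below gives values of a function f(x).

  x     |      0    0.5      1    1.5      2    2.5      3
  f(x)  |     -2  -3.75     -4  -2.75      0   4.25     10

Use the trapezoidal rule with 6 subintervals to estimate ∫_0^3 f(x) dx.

Δx = 0.5.
T_6 = (0.5/2)·[(-2) + 2·(-3.75) + 2·(-4) + 2·(-2.75) + 2·0 + 2·4.25 + 10] = -1.125.

-1.125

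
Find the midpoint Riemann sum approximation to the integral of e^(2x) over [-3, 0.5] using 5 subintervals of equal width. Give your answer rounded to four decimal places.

Δx = (0.5 − (-3))/5 = 0.7.
Midpoints: -2.65, -1.95, -1.25, -0.55, 0.15.
f(-2.65) ≈ 0.0050, f(-1.95) ≈ 0.0202, f(-1.25) ≈ 0.0821, f(-0.55) ≈ 0.3329, f(0.15) ≈ 1.3499.
Sum = Δx · [f(-2.65) + f(-1.95) + f(-1.25) + f(-0.55) + f(0.15)].
Sum ≈ 1.2530.

1.2530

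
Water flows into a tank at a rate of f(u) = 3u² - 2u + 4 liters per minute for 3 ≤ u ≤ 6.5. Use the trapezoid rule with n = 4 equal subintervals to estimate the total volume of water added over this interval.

Δu = (6.5 − 3)/4 = 0.875.
f(3) = 25, f(3.875) = 41.296875, f(4.75) = 62.1875, f(5.625) = 87.671875, f(6.5) = 117.75.
T_4 = (Δu/2)·[f(u_0) + 2f(u_1) + 2f(u_2) + 2f(u_3) + f(u_4)].
Sum = 229.71484375.

229.71484375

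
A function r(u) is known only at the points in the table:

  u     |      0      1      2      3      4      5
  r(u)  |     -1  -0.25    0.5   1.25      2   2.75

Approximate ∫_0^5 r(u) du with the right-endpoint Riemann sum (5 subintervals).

Δu = 1.
Sum = 1·[(-0.25) + 0.5 + 1.25 + 2 + 2.75] = 6.25.

6.25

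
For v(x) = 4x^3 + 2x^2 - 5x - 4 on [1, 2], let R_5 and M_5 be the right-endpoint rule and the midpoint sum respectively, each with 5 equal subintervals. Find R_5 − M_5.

3.1

R_5 = 11.2.
M_5 = 8.1.
R_5 − M_5 = 3.1.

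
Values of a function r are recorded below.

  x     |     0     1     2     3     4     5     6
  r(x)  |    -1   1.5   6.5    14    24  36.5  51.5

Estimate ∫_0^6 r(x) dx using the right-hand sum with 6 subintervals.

134

Δx = 1.
Sum = 1·[1.5 + 6.5 + 14 + 24 + 36.5 + 51.5] = 134.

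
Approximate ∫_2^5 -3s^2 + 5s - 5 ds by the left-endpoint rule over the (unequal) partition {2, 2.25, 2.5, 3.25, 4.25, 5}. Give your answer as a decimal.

-61.3125

Subinterval widths: 0.25, 0.25, 0.75, 1, 0.75.
Left endpoints: 2, 2.25, 2.5, 3.25, 4.25.
f(2) = -7, f(2.25) = -8.9375, f(2.5) = -11.25, f(3.25) = -20.4375, f(4.25) = -37.9375.
Sum = Σ Δs_i · f(s_i).
Sum = -61.3125.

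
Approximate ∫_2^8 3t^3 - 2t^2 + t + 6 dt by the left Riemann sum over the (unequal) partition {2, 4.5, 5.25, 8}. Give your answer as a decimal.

Subinterval widths: 2.5, 0.75, 2.75.
Left endpoints: 2, 4.5, 5.25.
f(2) = 24, f(4.5) = 243.375, f(5.25) = 390.234375.
Sum = Σ Δt_i · f(t_i).
Sum = 1315.67578125.

1315.67578125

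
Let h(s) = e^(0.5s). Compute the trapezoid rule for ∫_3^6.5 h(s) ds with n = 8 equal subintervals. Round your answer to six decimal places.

Δs = (6.5 − 3)/8 = 0.4375.
h(3) ≈ 4.481689, h(3.4375) ≈ 5.577552, h(3.875) ≈ 6.941376, h(4.3125) ≈ 8.638682, h(4.75) ≈ 10.751013, h(5.1875) ≈ 13.379852, h(5.625) ≈ 16.651495, h(6.0625) ≈ 20.723120, h(6.5) ≈ 25.790340.
T_8 = (Δs/2)·[h(s_0) + 2h(s_1) + ... + 2h(s_{7}) + h(s_8)].
Sum ≈ 42.787108.

42.787108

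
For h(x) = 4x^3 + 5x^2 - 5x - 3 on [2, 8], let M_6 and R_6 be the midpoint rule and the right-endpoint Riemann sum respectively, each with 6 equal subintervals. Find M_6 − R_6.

M_6 = 4719.5.
R_6 = 5960.
M_6 − R_6 = -1240.5.

-1240.5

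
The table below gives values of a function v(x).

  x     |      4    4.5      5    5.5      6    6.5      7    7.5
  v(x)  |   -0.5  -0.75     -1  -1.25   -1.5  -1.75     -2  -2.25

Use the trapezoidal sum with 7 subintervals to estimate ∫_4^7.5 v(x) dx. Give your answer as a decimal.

Δx = 0.5.
T_7 = (0.5/2)·[(-0.5) + 2·(-0.75) + 2·(-1) + 2·(-1.25) + 2·(-1.5) + 2·(-1.75) + 2·(-2) + (-2.25)] = -4.8125.

-4.8125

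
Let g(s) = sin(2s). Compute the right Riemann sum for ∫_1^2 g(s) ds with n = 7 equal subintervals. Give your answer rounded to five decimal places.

Δs = (2 − 1)/7 = 1/7.
Right endpoints: 8/7, 9/7, 10/7, 11/7, 12/7, 13/7, 2.
g(8/7) ≈ 0.75515, g(9/7) ≈ 0.53977, g(10/7) ≈ 0.28063, g(11/7) ≈ -0.00126, g(12/7) ≈ -0.28306, g(13/7) ≈ -0.54190, g(2) ≈ -0.75680.
Sum = Δs · [g(8/7) + g(9/7) + g(10/7) + ...].
Sum ≈ -0.00107.

-0.00107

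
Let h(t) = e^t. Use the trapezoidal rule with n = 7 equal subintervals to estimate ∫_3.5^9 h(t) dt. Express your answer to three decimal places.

8480.923

Δt = (9 − 3.5)/7 = 11/14.
h(3.5) ≈ 33.115, h(30/7) ≈ 72.654, h(71/14) ≈ 159.402, h(41/7) ≈ 349.724, h(93/14) ≈ 767.284, h(52/7) ≈ 1683.401, h(115/14) ≈ 3693.337, h(9) ≈ 8103.084.
T_7 = (Δt/2)·[h(t_0) + 2h(t_1) + ... + 2h(t_{6}) + h(t_7)].
Sum ≈ 8480.923.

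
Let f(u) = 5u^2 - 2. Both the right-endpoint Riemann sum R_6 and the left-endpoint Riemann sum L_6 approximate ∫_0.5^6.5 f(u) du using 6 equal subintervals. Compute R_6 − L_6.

210

R_6 = 555.5.
L_6 = 345.5.
R_6 − L_6 = 210.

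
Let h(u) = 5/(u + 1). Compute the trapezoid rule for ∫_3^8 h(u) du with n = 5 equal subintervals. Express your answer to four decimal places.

4.0754

Δu = (8 − 3)/5 = 1.
h(3) = 1.25, h(4) = 1, h(5) = 5/6, h(6) = 5/7, h(7) = 0.625, h(8) = 5/9.
T_5 = (Δu/2)·[h(u_0) + 2h(u_1) + ... + 2h(u_{4}) + h(u_5)].
Sum ≈ 4.0754.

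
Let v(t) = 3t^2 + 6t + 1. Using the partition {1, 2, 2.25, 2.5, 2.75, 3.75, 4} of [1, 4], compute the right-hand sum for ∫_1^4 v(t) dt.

135.09375

Subinterval widths: 1, 0.25, 0.25, 0.25, 1, 0.25.
Right endpoints: 2, 2.25, 2.5, 2.75, 3.75, 4.
v(2) = 25, v(2.25) = 29.6875, v(2.5) = 34.75, v(2.75) = 40.1875, v(3.75) = 65.6875, v(4) = 73.
Sum = Σ Δt_i · v(t_i).
Sum = 135.09375.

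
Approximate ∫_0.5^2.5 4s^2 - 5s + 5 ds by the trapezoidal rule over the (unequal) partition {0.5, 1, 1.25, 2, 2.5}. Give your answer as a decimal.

16.125

Subinterval widths: 0.5, 0.25, 0.75, 0.5.
f(0.5) = 3.5, f(1) = 4, f(1.25) = 5, f(2) = 11, f(2.5) = 17.5.
On each subinterval the trapezoid contributes (Δs_i/2)·[f(s_{i-1}) + f(s_i)].
Sum = 16.125.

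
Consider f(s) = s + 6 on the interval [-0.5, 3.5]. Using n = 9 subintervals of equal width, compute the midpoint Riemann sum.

30

Δs = (3.5 − (-0.5))/9 = 4/9.
Midpoints: -5/18, 1/6, 11/18, 19/18, 1.5, 35/18, 43/18, 17/6, 59/18.
f(-5/18) = 103/18, f(1/6) = 37/6, f(11/18) = 119/18, f(19/18) = 127/18, f(1.5) = 7.5, f(35/18) = 143/18, f(43/18) = 151/18, f(17/6) = 53/6, f(59/18) = 167/18.
Sum = Δs · [f(-5/18) + f(1/6) + f(11/18) + ...].
Sum = 30.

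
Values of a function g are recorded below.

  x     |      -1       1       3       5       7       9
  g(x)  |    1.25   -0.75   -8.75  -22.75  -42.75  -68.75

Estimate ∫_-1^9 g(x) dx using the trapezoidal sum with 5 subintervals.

-217.5

Δx = 2.
T_5 = (2/2)·[1.25 + 2·(-0.75) + 2·(-8.75) + 2·(-22.75) + 2·(-42.75) + (-68.75)] = -217.5.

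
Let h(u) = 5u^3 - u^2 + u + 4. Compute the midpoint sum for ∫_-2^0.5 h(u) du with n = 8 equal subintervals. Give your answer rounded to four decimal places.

-14.2560

Δu = (0.5 − (-2))/8 = 0.3125.
Midpoints: -1.84375, -1.53125, -1.21875, -0.90625, -0.59375, -0.28125, 0.03125, 0.34375.
h(-1.84375) = -1067631/32768, h(-1.53125) = -584181/32768, h(-1.21875) = -254131/32768, h(-0.90625) = -47481/32768, h(-0.59375) = 65769/32768, h(-0.28125) = 115619/32768, h(0.03125) = 132069/32768, h(0.34375) = 145119/32768.
Sum = Δu · [h(-1.84375) + h(-1.53125) + h(-1.21875) + ...].
Sum ≈ -14.2560.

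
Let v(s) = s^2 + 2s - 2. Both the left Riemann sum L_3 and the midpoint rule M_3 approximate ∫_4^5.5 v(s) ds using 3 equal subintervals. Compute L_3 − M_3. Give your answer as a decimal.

L_3 = 41.125.
M_3 = 45.34375.
L_3 − M_3 = -4.21875.

-4.21875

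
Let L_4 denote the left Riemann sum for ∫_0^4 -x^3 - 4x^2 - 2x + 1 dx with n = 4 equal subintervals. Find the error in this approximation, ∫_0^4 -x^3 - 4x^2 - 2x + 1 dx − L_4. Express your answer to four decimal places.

-61.3333

Exact integral: ∫_0^4 f(x) dx ≈ -161.333333.
L_4 = -100.
Error ≈ -161.333333 − (-100) ≈ -61.3333.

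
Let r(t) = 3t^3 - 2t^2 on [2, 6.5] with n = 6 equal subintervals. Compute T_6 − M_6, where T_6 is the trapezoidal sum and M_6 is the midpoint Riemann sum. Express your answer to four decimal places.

22.9395

T_6 = 1164.33984375.
M_6 ≈ 1141.400391.
T_6 − M_6 ≈ 22.9395.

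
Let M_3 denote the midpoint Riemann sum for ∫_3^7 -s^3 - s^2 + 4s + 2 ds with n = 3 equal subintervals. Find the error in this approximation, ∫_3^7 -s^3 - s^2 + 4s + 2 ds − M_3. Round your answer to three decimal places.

Exact integral: ∫_3^7 f(s) ds ≈ -597.33333.
M_3 ≈ -587.85185.
Error ≈ -597.33333 − (-587.85185) ≈ -9.481.

-9.481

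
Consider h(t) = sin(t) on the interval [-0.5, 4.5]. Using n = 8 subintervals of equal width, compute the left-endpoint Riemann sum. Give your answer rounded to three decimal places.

Δt = (4.5 − (-0.5))/8 = 0.625.
Left endpoints: -0.5, 0.125, 0.75, 1.375, 2, 2.625, 3.25, 3.875.
h(-0.5) ≈ -0.479, h(0.125) ≈ 0.125, h(0.75) ≈ 0.682, h(1.375) ≈ 0.981, h(2) ≈ 0.909, h(2.625) ≈ 0.494, h(3.25) ≈ -0.108, h(3.875) ≈ -0.669.
Sum = Δt · [h(-0.5) + h(0.125) + h(0.75) + ...].
Sum ≈ 1.208.

1.208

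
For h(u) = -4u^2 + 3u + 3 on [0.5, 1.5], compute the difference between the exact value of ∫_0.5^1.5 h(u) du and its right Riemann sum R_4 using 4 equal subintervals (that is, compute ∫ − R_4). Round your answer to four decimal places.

0.6667

Exact integral: ∫_0.5^1.5 h(u) du ≈ 1.666667.
R_4 = 1.
Error ≈ 1.666667 − 1 ≈ 0.6667.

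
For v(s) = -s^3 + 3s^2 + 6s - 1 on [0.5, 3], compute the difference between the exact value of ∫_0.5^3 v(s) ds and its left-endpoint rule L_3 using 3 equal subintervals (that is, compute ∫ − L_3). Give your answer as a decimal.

Exact integral: ∫_0.5^3 v(s) ds = 30.390625.
L_3 = 23.75.
Error = 30.390625 − 23.75 = 6.640625.

6.640625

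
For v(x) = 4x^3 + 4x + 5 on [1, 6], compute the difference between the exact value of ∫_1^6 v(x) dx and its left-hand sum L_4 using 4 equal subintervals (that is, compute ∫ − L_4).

495.3125

Exact integral: ∫_1^6 v(x) dx = 1390.
L_4 = 894.6875.
Error = 1390 − 894.6875 = 495.3125.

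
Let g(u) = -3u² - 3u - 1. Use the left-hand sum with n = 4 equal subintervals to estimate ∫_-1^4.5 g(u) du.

Δu = (4.5 − (-1))/4 = 1.375.
Left endpoints: -1, 0.375, 1.75, 3.125.
g(-1) = -1, g(0.375) = -2.546875, g(1.75) = -15.4375, g(3.125) = -39.671875.
Sum = Δu · [g(-1) + g(0.375) + g(1.75) + g(3.125)].
Sum = -80.65234375.

-80.65234375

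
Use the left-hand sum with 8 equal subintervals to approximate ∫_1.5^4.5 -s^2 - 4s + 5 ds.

-44.6953125

Δs = (4.5 − 1.5)/8 = 0.375.
Left endpoints: 1.5, 1.875, 2.25, 2.625, 3, 3.375, 3.75, 4.125.
f(1.5) = -3.25, f(1.875) = -6.015625, f(2.25) = -9.0625, f(2.625) = -12.390625, f(3) = -16, f(3.375) = -19.890625, f(3.75) = -24.0625, f(4.125) = -28.515625.
Sum = Δs · [f(1.5) + f(1.875) + f(2.25) + ...].
Sum = -44.6953125.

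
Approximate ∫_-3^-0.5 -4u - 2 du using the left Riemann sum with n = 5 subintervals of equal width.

15

Δu = (-0.5 − (-3))/5 = 0.5.
Left endpoints: -3, -2.5, -2, -1.5, -1.
f(-3) = 10, f(-2.5) = 8, f(-2) = 6, f(-1.5) = 4, f(-1) = 2.
Sum = Δu · [f(-3) + f(-2.5) + f(-2) + f(-1.5) + f(-1)].
Sum = 15.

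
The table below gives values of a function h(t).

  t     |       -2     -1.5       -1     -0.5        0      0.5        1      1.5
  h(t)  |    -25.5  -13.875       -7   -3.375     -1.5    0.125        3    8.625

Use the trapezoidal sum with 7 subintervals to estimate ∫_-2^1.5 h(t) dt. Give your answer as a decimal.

-15.53125

Δt = 0.5.
T_7 = (0.5/2)·[(-25.5) + 2·(-13.875) + 2·(-7) + 2·(-3.375) + 2·(-1.5) + 2·0.125 + 2·3 + 8.625] = -15.53125.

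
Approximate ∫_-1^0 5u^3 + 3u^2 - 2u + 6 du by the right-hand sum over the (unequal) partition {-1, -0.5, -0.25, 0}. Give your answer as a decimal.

Subinterval widths: 0.5, 0.25, 0.25.
Right endpoints: -0.5, -0.25, 0.
f(-0.5) = 7.125, f(-0.25) = 6.609375, f(0) = 6.
Sum = Σ Δu_i · f(u_i).
Sum = 6.71484375.

6.71484375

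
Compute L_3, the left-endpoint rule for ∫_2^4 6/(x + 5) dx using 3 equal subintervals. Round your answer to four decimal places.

1.5732

Δx = (4 − 2)/3 = 2/3.
Left endpoints: 2, 8/3, 10/3.
f(2) = 6/7, f(8/3) = 18/23, f(10/3) = 0.72.
Sum = Δx · [f(2) + f(8/3) + f(10/3)].
Sum ≈ 1.5732.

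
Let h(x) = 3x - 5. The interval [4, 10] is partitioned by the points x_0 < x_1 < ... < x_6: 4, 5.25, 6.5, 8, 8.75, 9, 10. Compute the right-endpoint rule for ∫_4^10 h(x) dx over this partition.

106.5

Subinterval widths: 1.25, 1.25, 1.5, 0.75, 0.25, 1.
Right endpoints: 5.25, 6.5, 8, 8.75, 9, 10.
h(5.25) = 10.75, h(6.5) = 14.5, h(8) = 19, h(8.75) = 21.25, h(9) = 22, h(10) = 25.
Sum = Σ Δx_i · h(x_i).
Sum = 106.5.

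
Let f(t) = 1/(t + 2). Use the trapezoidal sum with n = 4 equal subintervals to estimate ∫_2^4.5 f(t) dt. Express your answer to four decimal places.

0.4868

Δt = (4.5 − 2)/4 = 0.625.
f(2) = 0.25, f(2.625) = 8/37, f(3.25) = 4/21, f(3.875) = 8/47, f(4.5) = 2/13.
T_4 = (Δt/2)·[f(t_0) + 2f(t_1) + 2f(t_2) + 2f(t_3) + f(t_4)].
Sum ≈ 0.4868.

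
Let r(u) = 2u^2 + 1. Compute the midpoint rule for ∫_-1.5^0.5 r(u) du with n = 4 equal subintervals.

4.25

Δu = (0.5 − (-1.5))/4 = 0.5.
Midpoints: -1.25, -0.75, -0.25, 0.25.
r(-1.25) = 4.125, r(-0.75) = 2.125, r(-0.25) = 1.125, r(0.25) = 1.125.
Sum = Δu · [r(-1.25) + r(-0.75) + r(-0.25) + r(0.25)].
Sum = 4.25.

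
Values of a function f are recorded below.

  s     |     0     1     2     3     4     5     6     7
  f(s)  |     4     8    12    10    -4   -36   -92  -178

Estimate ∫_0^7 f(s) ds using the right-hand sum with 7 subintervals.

-280

Δs = 1.
Sum = 1·[8 + 12 + 10 + (-4) + (-36) + (-92) + (-178)] = -280.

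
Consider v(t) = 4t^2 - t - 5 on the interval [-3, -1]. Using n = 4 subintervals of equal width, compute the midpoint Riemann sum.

Δt = (-1 − (-3))/4 = 0.5.
Midpoints: -2.75, -2.25, -1.75, -1.25.
v(-2.75) = 28, v(-2.25) = 17.5, v(-1.75) = 9, v(-1.25) = 2.5.
Sum = Δt · [v(-2.75) + v(-2.25) + v(-1.75) + v(-1.25)].
Sum = 28.5.

28.5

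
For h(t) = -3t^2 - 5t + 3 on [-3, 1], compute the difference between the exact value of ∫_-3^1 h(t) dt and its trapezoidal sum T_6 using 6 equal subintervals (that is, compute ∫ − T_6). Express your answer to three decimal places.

0.889

Exact integral: ∫_-3^1 h(t) dt = 4.
T_6 ≈ 3.11111.
Error ≈ 4 − 3.11111 ≈ 0.889.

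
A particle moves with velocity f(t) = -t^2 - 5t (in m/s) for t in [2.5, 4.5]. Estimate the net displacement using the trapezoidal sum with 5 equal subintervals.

Δt = (4.5 − 2.5)/5 = 0.4.
f(2.5) = -18.75, f(2.9) = -22.91, f(3.3) = -27.39, f(3.7) = -32.19, f(4.1) = -37.31, f(4.5) = -42.75.
T_5 = (Δt/2)·[f(t_0) + 2f(t_1) + ... + 2f(t_{4}) + f(t_5)].
Sum = -60.22.

-60.22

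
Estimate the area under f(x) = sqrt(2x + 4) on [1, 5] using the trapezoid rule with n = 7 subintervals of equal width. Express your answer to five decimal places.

Δx = (5 − 1)/7 = 4/7.
f(1) ≈ 2.44949, f(11/7) ≈ 2.67261, f(15/7) ≈ 2.87849, f(19/7) ≈ 3.07060, f(23/7) ≈ 3.25137, f(27/7) ≈ 3.42261, f(31/7) ≈ 3.58569, f(5) ≈ 3.74166.
T_7 = (Δx/2)·[f(x_0) + 2f(x_1) + ... + 2f(x_{6}) + f(x_7)].
Sum ≈ 12.55826.

12.55826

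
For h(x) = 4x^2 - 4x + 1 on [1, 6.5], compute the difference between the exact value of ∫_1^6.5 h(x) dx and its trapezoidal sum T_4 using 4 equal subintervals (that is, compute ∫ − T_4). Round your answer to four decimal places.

-6.9323

Exact integral: ∫_1^6.5 h(x) dx ≈ 287.833333.
T_4 = 294.765625.
Error ≈ 287.833333 − 294.765625 ≈ -6.9323.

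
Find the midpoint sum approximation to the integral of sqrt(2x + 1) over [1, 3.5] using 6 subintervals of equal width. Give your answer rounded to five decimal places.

Δx = (3.5 − 1)/6 = 5/12.
Midpoints: 29/24, 1.625, 49/24, 59/24, 2.875, 79/24.
f(29/24) ≈ 1.84842, f(1.625) ≈ 2.06155, f(49/24) ≈ 2.25462, f(59/24) ≈ 2.43242, f(2.875) ≈ 2.59808, f(79/24) ≈ 2.75379.
Sum = Δx · [f(29/24) + f(1.625) + f(49/24) + ...].
Sum ≈ 5.81203.

5.81203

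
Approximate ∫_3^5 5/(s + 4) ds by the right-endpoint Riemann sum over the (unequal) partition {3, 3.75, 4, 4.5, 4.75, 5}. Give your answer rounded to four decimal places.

Subinterval widths: 0.75, 0.25, 0.5, 0.25, 0.25.
Right endpoints: 3.75, 4, 4.5, 4.75, 5.
f(3.75) = 20/31, f(4) = 0.625, f(4.5) = 10/17, f(4.75) = 4/7, f(5) = 5/9.
Sum = Σ Δs_i · f(s_i).
Sum ≈ 1.2160.

1.2160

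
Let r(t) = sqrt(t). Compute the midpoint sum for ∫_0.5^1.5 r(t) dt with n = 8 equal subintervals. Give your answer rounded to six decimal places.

0.989237

Δt = (1.5 − 0.5)/8 = 0.125.
Midpoints: 0.5625, 0.6875, 0.8125, 0.9375, 1.0625, 1.1875, 1.3125, 1.4375.
r(0.5625) ≈ 0.750000, r(0.6875) ≈ 0.829156, r(0.8125) ≈ 0.901388, r(0.9375) ≈ 0.968246, r(1.0625) ≈ 1.030776, r(1.1875) ≈ 1.089725, r(1.3125) ≈ 1.145644, r(1.4375) ≈ 1.198958.
Sum = Δt · [r(0.5625) + r(0.6875) + r(0.8125) + ...].
Sum ≈ 0.989237.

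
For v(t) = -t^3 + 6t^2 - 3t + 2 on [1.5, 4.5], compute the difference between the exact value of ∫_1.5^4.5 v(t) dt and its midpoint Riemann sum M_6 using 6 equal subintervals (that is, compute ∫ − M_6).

Exact integral: ∫_1.5^4.5 v(t) dt = 53.25.
M_6 = 53.4375.
Error = 53.25 − 53.4375 = -0.1875.

-0.1875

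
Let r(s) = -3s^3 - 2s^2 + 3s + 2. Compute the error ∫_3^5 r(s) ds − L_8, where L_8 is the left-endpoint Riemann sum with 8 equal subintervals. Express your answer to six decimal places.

Exact integral: ∫_3^5 r(s) ds ≈ -445.33333333.
L_8 = -406.125.
Error ≈ -445.33333333 − (-406.125) ≈ -39.208333.

-39.208333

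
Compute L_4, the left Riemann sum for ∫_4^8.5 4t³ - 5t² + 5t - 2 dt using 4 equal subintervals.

3153.0234375

Δt = (8.5 − 4)/4 = 1.125.
Left endpoints: 4, 5.125, 6.25, 7.375.
f(4) = 194, f(5.125) = 430.7421875, f(6.25) = 810.5, f(7.375) = 1367.4453125.
Sum = Δt · [f(4) + f(5.125) + f(6.25) + f(7.375)].
Sum = 3153.0234375.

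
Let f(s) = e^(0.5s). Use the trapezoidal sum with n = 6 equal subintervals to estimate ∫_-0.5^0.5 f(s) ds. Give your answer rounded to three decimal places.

Δs = (0.5 − (-0.5))/6 = 1/6.
f(-0.5) ≈ 0.779, f(-1/3) ≈ 0.846, f(-1/6) ≈ 0.920, f(0) ≈ 1.000, f(1/6) ≈ 1.087, f(1/3) ≈ 1.181, f(0.5) ≈ 1.284.
T_6 = (Δs/2)·[f(s_0) + 2f(s_1) + ... + 2f(s_{5}) + f(s_6)].
Sum ≈ 1.011.

1.011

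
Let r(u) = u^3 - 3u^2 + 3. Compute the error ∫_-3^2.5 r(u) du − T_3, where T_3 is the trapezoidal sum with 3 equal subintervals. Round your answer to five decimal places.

11.55382

Exact integral: ∫_-3^2.5 r(u) du = -36.609375.
T_3 ≈ -48.1631944.
Error ≈ -36.609375 − (-48.1631944) ≈ 11.55382.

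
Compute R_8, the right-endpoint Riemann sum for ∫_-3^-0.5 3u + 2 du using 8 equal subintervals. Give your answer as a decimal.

-6.953125

Δu = (-0.5 − (-3))/8 = 0.3125.
Right endpoints: -2.6875, -2.375, -2.0625, -1.75, -1.4375, -1.125, -0.8125, -0.5.
f(-2.6875) = -6.0625, f(-2.375) = -5.125, f(-2.0625) = -4.1875, f(-1.75) = -3.25, f(-1.4375) = -2.3125, f(-1.125) = -1.375, f(-0.8125) = -0.4375, f(-0.5) = 0.5.
Sum = Δu · [f(-2.6875) + f(-2.375) + f(-2.0625) + ...].
Sum = -6.953125.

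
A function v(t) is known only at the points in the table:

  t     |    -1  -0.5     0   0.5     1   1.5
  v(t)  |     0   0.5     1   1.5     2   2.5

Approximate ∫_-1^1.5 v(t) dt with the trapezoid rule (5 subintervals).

Δt = 0.5.
T_5 = (0.5/2)·[0 + 2·0.5 + 2·1 + 2·1.5 + 2·2 + 2.5] = 3.125.

3.125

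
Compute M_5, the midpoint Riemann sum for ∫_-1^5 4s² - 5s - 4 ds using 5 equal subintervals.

81.12

Δs = (5 − (-1))/5 = 1.2.
Midpoints: -0.4, 0.8, 2, 3.2, 4.4.
f(-0.4) = -1.36, f(0.8) = -5.44, f(2) = 2, f(3.2) = 20.96, f(4.4) = 51.44.
Sum = Δs · [f(-0.4) + f(0.8) + f(2) + f(3.2) + f(4.4)].
Sum = 81.12.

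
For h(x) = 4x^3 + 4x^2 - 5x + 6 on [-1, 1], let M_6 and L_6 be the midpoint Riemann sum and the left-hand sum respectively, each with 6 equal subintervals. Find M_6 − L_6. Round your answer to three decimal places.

-0.556

M_6 ≈ 14.59259.
L_6 ≈ 15.14815.
M_6 − L_6 ≈ -0.556.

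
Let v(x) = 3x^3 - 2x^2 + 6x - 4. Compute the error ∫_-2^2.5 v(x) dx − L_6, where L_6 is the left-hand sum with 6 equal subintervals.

Exact integral: ∫_-2^2.5 v(x) dx = -9.703125.
L_6 = -44.61328125.
Error = -9.703125 − (-44.61328125) = 34.91015625.

34.91015625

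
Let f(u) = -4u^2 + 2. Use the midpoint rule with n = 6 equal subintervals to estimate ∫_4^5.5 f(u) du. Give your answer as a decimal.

Δu = (5.5 − 4)/6 = 0.25.
Midpoints: 4.125, 4.375, 4.625, 4.875, 5.125, 5.375.
f(4.125) = -66.0625, f(4.375) = -74.5625, f(4.625) = -83.5625, f(4.875) = -93.0625, f(5.125) = -103.0625, f(5.375) = -113.5625.
Sum = Δu · [f(4.125) + f(4.375) + f(4.625) + ...].
Sum = -133.46875.

-133.46875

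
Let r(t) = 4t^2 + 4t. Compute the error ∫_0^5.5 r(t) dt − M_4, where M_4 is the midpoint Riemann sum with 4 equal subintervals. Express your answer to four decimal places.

Exact integral: ∫_0^5.5 r(t) dt ≈ 282.333333.
M_4 = 278.8671875.
Error ≈ 282.333333 − 278.8671875 ≈ 3.4661.

3.4661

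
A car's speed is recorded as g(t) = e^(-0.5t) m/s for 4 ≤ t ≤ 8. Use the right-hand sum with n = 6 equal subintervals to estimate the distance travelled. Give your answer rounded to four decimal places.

0.1972

Δt = (8 − 4)/6 = 2/3.
Right endpoints: 14/3, 16/3, 6, 20/3, 22/3, 8.
g(14/3) ≈ 0.0970, g(16/3) ≈ 0.0695, g(6) ≈ 0.0498, g(20/3) ≈ 0.0357, g(22/3) ≈ 0.0256, g(8) ≈ 0.0183.
Sum = Δt · [g(14/3) + g(16/3) + g(6) + ...].
Sum ≈ 0.1972.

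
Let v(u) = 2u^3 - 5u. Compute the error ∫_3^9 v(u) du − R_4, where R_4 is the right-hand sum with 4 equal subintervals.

Exact integral: ∫_3^9 v(u) du = 3060.
R_4 = 4171.5.
Error = 3060 − 4171.5 = -1111.5.

-1111.5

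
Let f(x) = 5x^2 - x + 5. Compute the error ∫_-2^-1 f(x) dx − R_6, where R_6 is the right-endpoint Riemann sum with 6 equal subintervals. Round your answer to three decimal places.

Exact integral: ∫_-2^-1 f(x) dx ≈ 18.16667.
R_6 ≈ 16.85648.
Error ≈ 18.16667 − 16.85648 ≈ 1.310.

1.310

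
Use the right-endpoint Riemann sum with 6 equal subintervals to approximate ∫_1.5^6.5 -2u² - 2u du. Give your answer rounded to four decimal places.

-259.4907

Δu = (6.5 − 1.5)/6 = 5/6.
Right endpoints: 7/3, 19/6, 4, 29/6, 17/3, 6.5.
f(7/3) = -140/9, f(19/6) = -475/18, f(4) = -40, f(29/6) = -1015/18, f(17/3) = -680/9, f(6.5) = -97.5.
Sum = Δu · [f(7/3) + f(19/6) + f(4) + ...].
Sum ≈ -259.4907.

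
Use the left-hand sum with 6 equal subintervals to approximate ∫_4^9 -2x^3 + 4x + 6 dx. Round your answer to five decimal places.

Δx = (9 − 4)/6 = 5/6.
Left endpoints: 4, 29/6, 17/3, 6.5, 22/3, 49/6.
f(4) = -106, f(29/6) = -21653/108, f(17/3) = -9052/27, f(6.5) = -517.25, f(22/3) = -20342/27, f(49/6) = -113473/108.
Sum = Δx · [f(4) + f(29/6) + f(17/3) + ...].
Sum ≈ -2469.23611.

-2469.23611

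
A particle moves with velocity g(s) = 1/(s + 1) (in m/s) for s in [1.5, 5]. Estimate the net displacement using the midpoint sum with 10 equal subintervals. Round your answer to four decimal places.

Δs = (5 − 1.5)/10 = 0.35.
Midpoints: 1.675, 2.025, 2.375, 2.725, 3.075, 3.425, 3.775, 4.125, 4.475, 4.825.
g(1.675) = 40/107, g(2.025) = 40/121, g(2.375) = 8/27, g(2.725) = 40/149, g(3.075) = 40/163, g(3.425) = 40/177, g(3.775) = 40/191, g(4.125) = 8/41, g(4.475) = 40/219, g(4.825) = 40/233.
Sum = Δs · [g(1.675) + g(2.025) + g(2.375) + ...].
Sum ≈ 0.8748.

0.8748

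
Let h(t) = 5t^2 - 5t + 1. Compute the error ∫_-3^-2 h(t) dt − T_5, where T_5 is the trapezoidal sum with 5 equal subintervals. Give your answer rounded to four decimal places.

-0.0333

Exact integral: ∫_-3^-2 h(t) dt ≈ 45.166667.
T_5 = 45.2.
Error ≈ 45.166667 − 45.2 ≈ -0.0333.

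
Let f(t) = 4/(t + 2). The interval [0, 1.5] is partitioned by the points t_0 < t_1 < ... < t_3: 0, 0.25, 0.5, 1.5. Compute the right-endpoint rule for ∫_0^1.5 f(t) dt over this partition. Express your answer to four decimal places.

1.9873

Subinterval widths: 0.25, 0.25, 1.
Right endpoints: 0.25, 0.5, 1.5.
f(0.25) = 16/9, f(0.5) = 1.6, f(1.5) = 8/7.
Sum = Σ Δt_i · f(t_i).
Sum ≈ 1.9873.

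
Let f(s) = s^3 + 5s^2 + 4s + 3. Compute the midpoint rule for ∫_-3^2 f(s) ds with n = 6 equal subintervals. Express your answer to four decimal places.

46.0706

Δs = (2 − (-3))/6 = 5/6.
Midpoints: -31/12, -1.75, -11/12, -1/12, 0.75, 19/12.
f(-31/12) = 15197/1728, f(-1.75) = 5.953125, f(-11/12) = 4777/1728, f(-1/12) = 4667/1728, f(0.75) = 9.234375, f(19/12) = 44647/1728.
Sum = Δs · [f(-31/12) + f(-1.75) + f(-11/12) + ...].
Sum ≈ 46.0706.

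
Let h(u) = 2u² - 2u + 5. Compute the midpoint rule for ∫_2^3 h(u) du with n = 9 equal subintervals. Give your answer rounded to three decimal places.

Δu = (3 − 2)/9 = 1/9.
Midpoints: 37/18, 13/6, 41/18, 43/18, 2.5, 47/18, 49/18, 17/6, 53/18.
h(37/18) = 1513/162, h(13/6) = 181/18, h(41/18) = 1753/162, h(43/18) = 1885/162, h(2.5) = 12.5, h(47/18) = 2173/162, h(49/18) = 2329/162, h(17/6) = 277/18, h(53/18) = 2665/162.
Sum = Δu · [h(37/18) + h(13/6) + h(41/18) + ...].
Sum ≈ 12.665.

12.665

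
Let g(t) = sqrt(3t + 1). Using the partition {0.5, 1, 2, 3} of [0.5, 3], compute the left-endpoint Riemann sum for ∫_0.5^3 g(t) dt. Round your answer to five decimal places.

5.43632

Subinterval widths: 0.5, 1, 1.
Left endpoints: 0.5, 1, 2.
g(0.5) ≈ 1.58114, g(1) ≈ 2.00000, g(2) ≈ 2.64575.
Sum = Σ Δt_i · g(t_i).
Sum ≈ 5.43632.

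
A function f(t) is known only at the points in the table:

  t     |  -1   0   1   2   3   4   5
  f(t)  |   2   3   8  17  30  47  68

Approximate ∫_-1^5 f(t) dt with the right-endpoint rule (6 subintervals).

173

Δt = 1.
Sum = 1·[3 + 8 + 17 + 30 + 47 + 68] = 173.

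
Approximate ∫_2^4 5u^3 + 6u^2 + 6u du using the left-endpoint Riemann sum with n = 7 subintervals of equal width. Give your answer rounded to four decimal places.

Δu = (4 − 2)/7 = 2/7.
Left endpoints: 2, 16/7, 18/7, 20/7, 22/7, 24/7, 26/7.
f(2) = 76, f(16/7) = 35936/343, f(18/7) = 48060/343, f(20/7) = 62680/343, f(22/7) = 80036/343, f(24/7) = 100368/343, f(26/7) = 123916/343.
Sum = Δu · [f(2) + f(16/7) + f(18/7) + ...].
Sum ≈ 397.3878.

397.3878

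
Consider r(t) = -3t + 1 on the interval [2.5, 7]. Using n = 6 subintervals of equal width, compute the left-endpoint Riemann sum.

Δt = (7 − 2.5)/6 = 0.75.
Left endpoints: 2.5, 3.25, 4, 4.75, 5.5, 6.25.
r(2.5) = -6.5, r(3.25) = -8.75, r(4) = -11, r(4.75) = -13.25, r(5.5) = -15.5, r(6.25) = -17.75.
Sum = Δt · [r(2.5) + r(3.25) + r(4) + ...].
Sum = -54.5625.

-54.5625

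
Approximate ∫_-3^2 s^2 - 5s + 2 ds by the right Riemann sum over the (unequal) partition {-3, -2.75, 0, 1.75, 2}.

Subinterval widths: 0.25, 2.75, 1.75, 0.25.
Right endpoints: -2.75, 0, 1.75, 2.
f(-2.75) = 23.3125, f(0) = 2, f(1.75) = -3.6875, f(2) = -4.
Sum = Σ Δs_i · f(s_i).
Sum = 3.875.

3.875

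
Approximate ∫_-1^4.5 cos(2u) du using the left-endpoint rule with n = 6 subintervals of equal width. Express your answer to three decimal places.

0.691

Δu = (4.5 − (-1))/6 = 11/12.
Left endpoints: -1, -1/12, 5/6, 1.75, 8/3, 43/12.
f(-1) ≈ -0.416, f(-1/12) ≈ 0.986, f(5/6) ≈ -0.096, f(1.75) ≈ -0.936, f(8/3) ≈ 0.582, f(43/12) ≈ 0.634.
Sum = Δu · [f(-1) + f(-1/12) + f(5/6) + ...].
Sum ≈ 0.691.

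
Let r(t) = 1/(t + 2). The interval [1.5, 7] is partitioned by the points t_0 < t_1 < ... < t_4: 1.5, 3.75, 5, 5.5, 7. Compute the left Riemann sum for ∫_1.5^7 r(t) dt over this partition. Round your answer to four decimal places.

Subinterval widths: 2.25, 1.25, 0.5, 1.5.
Left endpoints: 1.5, 3.75, 5, 5.5.
r(1.5) = 2/7, r(3.75) = 4/23, r(5) = 1/7, r(5.5) = 2/15.
Sum = Σ Δt_i · r(t_i).
Sum ≈ 1.1317.

1.1317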